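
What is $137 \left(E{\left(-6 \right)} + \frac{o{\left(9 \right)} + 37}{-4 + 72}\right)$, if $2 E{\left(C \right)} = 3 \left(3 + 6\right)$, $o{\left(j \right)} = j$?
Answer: $\frac{33017}{17} \approx 1942.2$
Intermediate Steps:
$E{\left(C \right)} = \frac{27}{2}$ ($E{\left(C \right)} = \frac{3 \left(3 + 6\right)}{2} = \frac{3 \cdot 9}{2} = \frac{1}{2} \cdot 27 = \frac{27}{2}$)
$137 \left(E{\left(-6 \right)} + \frac{o{\left(9 \right)} + 37}{-4 + 72}\right) = 137 \left(\frac{27}{2} + \frac{9 + 37}{-4 + 72}\right) = 137 \left(\frac{27}{2} + \frac{46}{68}\right) = 137 \left(\frac{27}{2} + 46 \cdot \frac{1}{68}\right) = 137 \left(\frac{27}{2} + \frac{23}{34}\right) = 137 \cdot \frac{241}{17} = \frac{33017}{17}$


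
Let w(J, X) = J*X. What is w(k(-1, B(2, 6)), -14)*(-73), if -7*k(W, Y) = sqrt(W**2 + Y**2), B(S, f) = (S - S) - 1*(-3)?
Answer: -146*sqrt(10) ≈ -461.69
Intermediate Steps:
B(S, f) = 3 (B(S, f) = 0 + 3 = 3)
k(W, Y) = -sqrt(W**2 + Y**2)/7
w(k(-1, B(2, 6)), -14)*(-73) = (-sqrt((-1)**2 + 3**2)/7*(-14))*(-73) = (-sqrt(1 + 9)/7*(-14))*(-73) = (-sqrt(10)/7*(-14))*(-73) = (2*sqrt(10))*(-73) = -146*sqrt(10)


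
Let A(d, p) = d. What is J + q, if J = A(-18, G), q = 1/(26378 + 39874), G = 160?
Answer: -1192535/66252 ≈ -18.000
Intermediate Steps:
q = 1/66252 ≈ 1.5094e-5
J = -18
J + q = -18 + 1/66252 = -1192535/66252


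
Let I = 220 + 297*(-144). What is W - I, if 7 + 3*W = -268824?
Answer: -141187/3 ≈ -47062.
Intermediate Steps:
W = -268831/3 (W = -7/3 + (⅓)*(-268824) = -7/3 - 89608 = -268831/3 ≈ -89610.)
I = -42548 (I = 220 - 42768 = -42548)
W - I = -268831/3 - 1*(-42548) = -268831/3 + 42548 = -141187/3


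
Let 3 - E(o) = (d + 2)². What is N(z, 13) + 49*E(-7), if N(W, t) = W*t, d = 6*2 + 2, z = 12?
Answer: -12241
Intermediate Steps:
d = 14 (d = 12 + 2 = 14)
E(o) = -253 (E(o) = 3 - (14 + 2)² = 3 - 1*16² = 3 - 1*256 = 3 - 256 = -253)
N(z, 13) + 49*E(-7) = 12*13 + 49*(-253) = 156 - 12397 = -12241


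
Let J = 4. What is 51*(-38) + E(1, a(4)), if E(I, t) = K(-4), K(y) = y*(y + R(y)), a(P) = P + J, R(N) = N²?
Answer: -1986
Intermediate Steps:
a(P) = 4 + P (a(P) = P + 4 = 4 + P)
K(y) = y*(y + y²)
E(I, t) = -48 (E(I, t) = (-4)²*(1 - 4) = 16*(-3) = -48)
51*(-38) + E(1, a(4)) = 51*(-38) - 48 = -1938 - 48 = -1986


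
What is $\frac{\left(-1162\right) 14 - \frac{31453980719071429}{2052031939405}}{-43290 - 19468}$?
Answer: $\frac{64836436309311969}{128781420453178990} \approx 0.50346$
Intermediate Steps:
$\frac{\left(-1162\right) 14 - \frac{31453980719071429}{2052031939405}}{-43290 - 19468} = \frac{-16268 - \frac{31453980719071429}{2052031939405}}{-62758} = \left(-16268 + \left(\left(-15328 + \left(\frac{2221}{3947} - \frac{949}{1246}\right)\right) + \left(\frac{4475}{5537} - \frac{1733}{2110}\right)\right)\right) \left(- \frac{1}{62758}\right) = \left(-16268 - \frac{31453980719071429}{2052031939405}\right) \left(- \frac{1}{62758}\right) = \left(- \frac{64836436309311969}{2052031939405}\right) \left(- \frac{1}{62758}\right) = \frac{64836436309311969}{128781420453178990}$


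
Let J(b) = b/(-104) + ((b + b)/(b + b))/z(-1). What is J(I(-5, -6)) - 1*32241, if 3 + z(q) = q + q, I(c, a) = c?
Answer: -16765399/520 ≈ -32241.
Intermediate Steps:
z(q) = -3 + 2*q (z(q) = -3 + (q + q) = -3 + 2*q)
J(b) = -⅕ - b/104 (J(b) = b/(-104) + ((b + b)/(b + b))/(-3 + 2*(-1)) = b*(-1/104) + ((2*b)/((2*b)))/(-3 - 2) = -b/104 + ((2*b)*(1/(2*b)))/(-5) = -b/104 + 1*(-⅕) = -b/104 - ⅕ = -⅕ - b/104)
J(I(-5, -6)) - 1*32241 = (-⅕ - 1/104*(-5)) - 1*32241 = (-⅕ + 5/104) - 32241 = -79/520 - 32241 = -16765399/520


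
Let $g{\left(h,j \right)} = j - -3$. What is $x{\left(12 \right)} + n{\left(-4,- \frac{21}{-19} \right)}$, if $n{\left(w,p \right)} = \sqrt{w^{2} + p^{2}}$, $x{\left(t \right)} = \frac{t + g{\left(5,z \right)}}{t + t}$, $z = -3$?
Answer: $\frac{1}{2} + \frac{\sqrt{6217}}{19} \approx 4.6499$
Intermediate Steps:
$g{\left(h,j \right)} = 3 + j$ ($g{\left(h,j \right)} = j + 3 = 3 + j$)
$x{\left(t \right)} = \frac{1}{2}$ ($x{\left(t \right)} = \frac{t + \left(3 - 3\right)}{t + t} = \frac{t + 0}{2 t} = t \frac{1}{2 t} = \frac{1}{2}$)
$n{\left(w,p \right)} = \sqrt{p^{2} + w^{2}}$
$x{\left(12 \right)} + n{\left(-4,- \frac{21}{-19} \right)} = \frac{1}{2} + \sqrt{\left(- \frac{21}{-19}\right)^{2} + \left(-4\right)^{2}} = \frac{1}{2} + \sqrt{\left(\left(-21\right) \left(- \frac{1}{19}\right)\right)^{2} + 16} = \frac{1}{2} + \sqrt{\left(\frac{21}{19}\right)^{2} + 16} = \frac{1}{2} + \sqrt{\frac{441}{361} + 16} = \frac{1}{2} + \sqrt{\frac{6217}{361}} = \frac{1}{2} + \frac{\sqrt{6217}}{19}$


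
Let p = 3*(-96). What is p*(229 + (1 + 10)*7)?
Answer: -88128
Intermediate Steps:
p = -288
p*(229 + (1 + 10)*7) = -288*(229 + (1 + 10)*7) = -288*(229 + 11*7) = -288*(229 + 77) = -288*306 = -88128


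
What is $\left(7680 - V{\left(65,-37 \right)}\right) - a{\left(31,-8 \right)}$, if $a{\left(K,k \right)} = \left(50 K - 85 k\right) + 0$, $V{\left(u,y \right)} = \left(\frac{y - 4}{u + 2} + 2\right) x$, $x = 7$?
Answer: $\frac{364499}{67} \approx 5440.3$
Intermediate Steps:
$V{\left(u,y \right)} = 14 + \frac{7 \left(-4 + y\right)}{2 + u}$ ($V{\left(u,y \right)} = \left(\frac{y - 4}{u + 2} + 2\right) 7 = \left(\frac{-4 + y}{2 + u} + 2\right) 7 = \left(2 + \frac{-4 + y}{2 + u}\right) 7 = 14 + \frac{7 \left(-4 + y\right)}{2 + u}$)
$a{\left(K,k \right)} = - 85 k + 50 K$ ($a{\left(K,k \right)} = \left(- 85 k + 50 K\right) + 0 = - 85 k + 50 K$)
$\left(7680 - V{\left(65,-37 \right)}\right) - a{\left(31,-8 \right)} = \left(7680 - \frac{7 \left(-37 + 2 \cdot 65\right)}{2 + 65}\right) - \left(\left(-85\right) \left(-8\right) + 50 \cdot 31\right) = \left(7680 - \frac{7 \left(-37 + 130\right)}{67}\right) - \left(680 + 1550\right) = \left(7680 - 7 \cdot \frac{1}{67} \cdot 93\right) - 2230 = \left(7680 - \frac{651}{67}\right) - 2230 = \frac{513909}{67} - 2230 = \frac{364499}{67}$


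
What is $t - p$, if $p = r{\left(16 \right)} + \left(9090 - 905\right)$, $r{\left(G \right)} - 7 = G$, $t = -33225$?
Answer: $-41433$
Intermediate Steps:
$r{\left(G \right)} = 7 + G$
$p = 8208$ ($p = \left(7 + 16\right) + \left(9090 - 905\right) = 23 + 8185 = 8208$)
$t - p = -33225 - 8208 = -41433$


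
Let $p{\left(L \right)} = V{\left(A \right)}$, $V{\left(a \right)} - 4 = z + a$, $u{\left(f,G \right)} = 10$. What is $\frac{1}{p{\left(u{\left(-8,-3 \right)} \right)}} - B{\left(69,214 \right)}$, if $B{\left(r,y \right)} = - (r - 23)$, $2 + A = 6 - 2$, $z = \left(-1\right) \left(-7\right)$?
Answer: $\frac{599}{13} \approx 46.077$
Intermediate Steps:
$z = 7$
$A = 2$ ($A = -2 + \left(6 - 2\right) = -2 + 4 = 2$)
$B{\left(r,y \right)} = 23 - r$ ($B{\left(r,y \right)} = - (-23 + r) = 23 - r$)
$V{\left(a \right)} = 11 + a$ ($V{\left(a \right)} = 4 + \left(7 + a\right) = 11 + a$)
$p{\left(L \right)} = 13$ ($p{\left(L \right)} = 11 + 2 = 13$)
$\frac{1}{p{\left(u{\left(-8,-3 \right)} \right)}} - B{\left(69,214 \right)} = \frac{1}{13} - \left(23 - 69\right) = \frac{1}{13} - -46 = \frac{1}{13} + 46 = \frac{599}{13}$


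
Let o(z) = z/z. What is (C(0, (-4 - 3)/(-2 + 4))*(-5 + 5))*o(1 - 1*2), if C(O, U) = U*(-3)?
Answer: 0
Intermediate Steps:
o(z) = 1
C(O, U) = -3*U
(C(0, (-4 - 3)/(-2 + 4))*(-5 + 5))*o(1 - 1*2) = ((-3*(-4 - 3)/(-2 + 4))*(-5 + 5))*1 = (-(-21)/2*0)*1 = (-3*(-7/2)*0)*1 = ((21/2)*0)*1 = 0*1 = 0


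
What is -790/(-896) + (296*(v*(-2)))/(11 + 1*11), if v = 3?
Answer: -393479/4928 ≈ -79.846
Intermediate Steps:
-790/(-896) + (296*(v*(-2)))/(11 + 1*11) = -790/(-896) + (296*(3*(-2)))/(11 + 1*11) = -790*(-1/896) + (296*(-6))/(11 + 11) = 395/448 - 1776/22 = 395/448 - 1776*1/22 = 395/448 - 888/11 = -393479/4928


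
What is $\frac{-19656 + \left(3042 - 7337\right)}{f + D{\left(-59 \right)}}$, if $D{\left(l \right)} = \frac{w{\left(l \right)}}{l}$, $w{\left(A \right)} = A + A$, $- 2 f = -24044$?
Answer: $- \frac{23951}{12024} \approx -1.9919$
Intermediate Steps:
$f = 12022$ ($f = \left(- \frac{1}{2}\right) \left(-24044\right) = 12022$)
$w{\left(A \right)} = 2 A$
$D{\left(l \right)} = 2$ ($D{\left(l \right)} = \frac{2 l}{l} = 2$)
$\frac{-19656 + \left(3042 - 7337\right)}{f + D{\left(-59 \right)}} = \frac{-19656 + \left(3042 - 7337\right)}{12022 + 2} = \frac{-19656 + \left(3042 - 7337\right)}{12024} = \left(-19656 - 4295\right) \frac{1}{12024} = \left(-23951\right) \frac{1}{12024} = - \frac{23951}{12024}$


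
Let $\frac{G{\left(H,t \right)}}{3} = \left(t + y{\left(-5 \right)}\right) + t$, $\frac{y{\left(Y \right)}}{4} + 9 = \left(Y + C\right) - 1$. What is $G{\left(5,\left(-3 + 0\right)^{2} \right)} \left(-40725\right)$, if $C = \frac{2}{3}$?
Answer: $4805550$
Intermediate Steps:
$C = \frac{2}{3}$ ($C = 2 \cdot \frac{1}{3} = \frac{2}{3} \approx 0.66667$)
$y{\left(Y \right)} = - \frac{112}{3} + 4 Y$ ($y{\left(Y \right)} = -36 + 4 \left(\left(Y + \frac{2}{3}\right) - 1\right) = -36 + 4 \left(\left(\frac{2}{3} + Y\right) - 1\right) = -36 + 4 \left(- \frac{1}{3} + Y\right) = -36 + \left(- \frac{4}{3} + 4 Y\right) = - \frac{112}{3} + 4 Y$)
$G{\left(H,t \right)} = -172 + 6 t$ ($G{\left(H,t \right)} = 3 \left(\left(t + \left(- \frac{112}{3} + 4 \left(-5\right)\right)\right) + t\right) = 3 \left(\left(t - \frac{172}{3}\right) + t\right) = 3 \left(\left(- \frac{172}{3} + t\right) + t\right) = 3 \left(- \frac{172}{3} + 2 t\right) = -172 + 6 t$)
$G{\left(5,\left(-3 + 0\right)^{2} \right)} \left(-40725\right) = \left(-172 + 6 \left(-3 + 0\right)^{2}\right) \left(-40725\right) = \left(-172 + 6 \left(-3\right)^{2}\right) \left(-40725\right) = \left(-172 + 6 \cdot 9\right) \left(-40725\right) = \left(-172 + 54\right) \left(-40725\right) = \left(-118\right) \left(-40725\right) = 4805550$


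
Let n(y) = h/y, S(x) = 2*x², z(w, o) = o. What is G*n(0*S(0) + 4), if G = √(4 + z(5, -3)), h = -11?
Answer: -11/4 ≈ -2.7500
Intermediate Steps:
n(y) = -11/y
G = 1 (G = √(4 - 3) = √1 = 1)
G*n(0*S(0) + 4) = 1*(-11/(0*(2*0²) + 4)) = 1*(-11/(0*(2*0) + 4)) = 1*(-11/(0*0 + 4)) = 1*(-11/(0 + 4)) = 1*(-11/4) = -11/4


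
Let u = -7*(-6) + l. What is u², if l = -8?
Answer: 1156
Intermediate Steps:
u = 34 (u = -7*(-6) - 8 = 42 - 8 = 34)
u² = 34² = 1156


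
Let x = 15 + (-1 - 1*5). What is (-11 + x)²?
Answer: 4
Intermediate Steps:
x = 9 (x = 15 + (-1 - 5) = 15 - 6 = 9)
(-11 + x)² = (-11 + 9)² = (-2)² = 4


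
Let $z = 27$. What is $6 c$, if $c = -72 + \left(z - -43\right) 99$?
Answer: $41148$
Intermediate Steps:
$c = 6858$ ($c = -72 + \left(27 - -43\right) 99 = -72 + \left(27 + 43\right) 99 = -72 + 70 \cdot 99 = -72 + 6930 = 6858$)
$6 c = 6 \cdot 6858 = 41148$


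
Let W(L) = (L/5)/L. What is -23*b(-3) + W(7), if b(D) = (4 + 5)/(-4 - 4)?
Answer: 1043/40 ≈ 26.075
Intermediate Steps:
b(D) = -9/8 (b(D) = 9/(-8) = 9*(-1/8) = -9/8)
W(L) = 1/5 (W(L) = (L*(1/5))/L = (L/5)/L = 1/5)
-23*b(-3) + W(7) = -23*(-9/8) + 1/5 = 207/8 + 1/5 = 1043/40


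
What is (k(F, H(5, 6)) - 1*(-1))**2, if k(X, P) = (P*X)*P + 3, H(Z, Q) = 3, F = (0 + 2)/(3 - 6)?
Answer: 4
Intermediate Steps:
F = -2/3 (F = 2/(-3) = 2*(-1/3) = -2/3 ≈ -0.66667)
k(X, P) = 3 + X*P**2 (k(X, P) = X*P**2 + 3 = 3 + X*P**2)
(k(F, H(5, 6)) - 1*(-1))**2 = ((3 - 2/3*3**2) - 1*(-1))**2 = ((3 - 2/3*9) + 1)**2 = ((3 - 6) + 1)**2 = (-3 + 1)**2 = (-2)**2 = 4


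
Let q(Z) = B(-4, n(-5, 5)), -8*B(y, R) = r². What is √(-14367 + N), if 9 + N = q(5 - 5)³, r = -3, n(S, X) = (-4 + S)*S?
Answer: I*√14722482/32 ≈ 119.91*I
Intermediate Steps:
n(S, X) = S*(-4 + S)
B(y, R) = -9/8 (B(y, R) = -⅛*(-3)² = -⅛*9 = -9/8)
q(Z) = -9/8
N = -5337/512 (N = -9 + (-9/8)³ = -9 - 729/512 = -5337/512 ≈ -10.424)
√(-14367 + N) = √(-14367 - 5337/512) = √(-7361241/512) = I*√14722482/32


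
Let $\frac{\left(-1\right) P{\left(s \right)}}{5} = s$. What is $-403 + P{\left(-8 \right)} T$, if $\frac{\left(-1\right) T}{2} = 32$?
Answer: $-2963$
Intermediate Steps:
$T = -64$ ($T = \left(-2\right) 32 = -64$)
$P{\left(s \right)} = - 5 s$
$-403 + P{\left(-8 \right)} T = -403 + \left(-5\right) \left(-8\right) \left(-64\right) = -403 + 40 \left(-64\right) = -403 - 2560 = -2963$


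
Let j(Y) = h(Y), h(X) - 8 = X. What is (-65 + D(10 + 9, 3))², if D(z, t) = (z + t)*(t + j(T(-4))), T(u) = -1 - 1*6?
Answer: 529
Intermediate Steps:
T(u) = -7 (T(u) = -1 - 6 = -7)
h(X) = 8 + X
j(Y) = 8 + Y
D(z, t) = (1 + t)*(t + z) (D(z, t) = (z + t)*(t + (8 - 7)) = (t + z)*(t + 1) = (t + z)*(1 + t) = (1 + t)*(t + z))
(-65 + D(10 + 9, 3))² = (-65 + (3 + (10 + 9) + 3² + 3*(10 + 9)))² = (-65 + (3 + 19 + 9 + 3*19))² = (-65 + (3 + 19 + 9 + 57))² = (-65 + 88)² = 23² = 529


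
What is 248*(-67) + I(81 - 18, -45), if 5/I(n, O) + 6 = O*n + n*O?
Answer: -94312421/5676 ≈ -16616.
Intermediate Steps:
I(n, O) = 5/(-6 + 2*O*n) (I(n, O) = 5/(-6 + (O*n + n*O)) = 5/(-6 + (O*n + O*n)) = 5/(-6 + 2*O*n))
248*(-67) + I(81 - 18, -45) = 248*(-67) + 5/(2*(-3 - 45*(81 - 18))) = -16616 + 5/(2*(-3 - 45*63)) = -16616 + 5/(2*(-3 - 2835)) = -16616 + (5/2)/(-2838) = -16616 + (5/2)*(-1/2838) = -16616 - 5/5676 = -94312421/5676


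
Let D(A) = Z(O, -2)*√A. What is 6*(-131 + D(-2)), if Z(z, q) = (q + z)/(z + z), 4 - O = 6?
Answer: -786 + 6*I*√2 ≈ -786.0 + 8.4853*I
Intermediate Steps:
O = -2 (O = 4 - 1*6 = 4 - 6 = -2)
Z(z, q) = (q + z)/(2*z) (Z(z, q) = (q + z)/((2*z)) = (q + z)*(1/(2*z)) = (q + z)/(2*z))
D(A) = √A (D(A) = ((½)*(-2 - 2)/(-2))*√A = ((½)*(-½)*(-4))*√A = 1*√A = √A)
6*(-131 + D(-2)) = 6*(-131 + √(-2)) = 6*(-131 + I*√2) = -786 + 6*I*√2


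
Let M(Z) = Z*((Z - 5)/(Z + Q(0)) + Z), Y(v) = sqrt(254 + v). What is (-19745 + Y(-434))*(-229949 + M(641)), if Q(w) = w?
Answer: -3585060160 + 1089408*I*sqrt(5) ≈ -3.5851e+9 + 2.436e+6*I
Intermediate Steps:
M(Z) = Z*(Z + (-5 + Z)/Z) (M(Z) = Z*((Z - 5)/(Z + 0) + Z) = Z*((-5 + Z)/Z + Z) = Z*(Z + (-5 + Z)/Z))
(-19745 + Y(-434))*(-229949 + M(641)) = (-19745 + sqrt(254 - 434))*(-229949 + (-5 + 641 + 641**2)) = (-19745 + sqrt(-180))*(-229949 + (-5 + 641 + 410881)) = (-19745 + 6*I*sqrt(5))*(-229949 + 411517) = (-19745 + 6*I*sqrt(5))*181568 = -3585060160 + 1089408*I*sqrt(5)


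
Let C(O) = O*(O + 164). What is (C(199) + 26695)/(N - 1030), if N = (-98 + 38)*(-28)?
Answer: 49466/325 ≈ 152.20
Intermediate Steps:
C(O) = O*(164 + O)
N = 1680 (N = -60*(-28) = 1680)
(C(199) + 26695)/(N - 1030) = (199*(164 + 199) + 26695)/(1680 - 1030) = (199*363 + 26695)/650 = (72237 + 26695)*(1/650) = 98932*(1/650) = 49466/325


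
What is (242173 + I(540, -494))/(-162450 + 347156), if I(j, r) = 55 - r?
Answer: 121361/92353 ≈ 1.3141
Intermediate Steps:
(242173 + I(540, -494))/(-162450 + 347156) = (242173 + (55 - 1*(-494)))/(-162450 + 347156) = (242173 + (55 + 494))/184706 = (242173 + 549)*(1/184706) = 242722*(1/184706) = 121361/92353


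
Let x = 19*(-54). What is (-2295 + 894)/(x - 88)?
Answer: 1401/1114 ≈ 1.2576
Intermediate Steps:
x = -1026
(-2295 + 894)/(x - 88) = (-2295 + 894)/(-1026 - 88) = -1401/(-1114) = -1401*(-1/1114) = 1401/1114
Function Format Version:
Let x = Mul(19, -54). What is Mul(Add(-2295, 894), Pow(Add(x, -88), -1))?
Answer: Rational(1401, 1114) ≈ 1.2576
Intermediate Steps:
x = -1026
Mul(Add(-2295, 894), Pow(Add(x, -88), -1)) = Mul(Add(-2295, 894), Pow(Add(-1026, -88), -1)) = Mul(-1401, Pow(-1114, -1)) = Mul(-1401, Rational(-1, 1114)) = Rational(1401, 1114)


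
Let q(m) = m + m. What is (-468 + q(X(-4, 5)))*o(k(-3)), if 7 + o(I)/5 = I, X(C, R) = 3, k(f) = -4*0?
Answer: 16170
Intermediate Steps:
k(f) = 0
o(I) = -35 + 5*I
q(m) = 2*m
(-468 + q(X(-4, 5)))*o(k(-3)) = (-468 + 2*3)*(-35 + 5*0) = (-468 + 6)*(-35 + 0) = -462*(-35) = 16170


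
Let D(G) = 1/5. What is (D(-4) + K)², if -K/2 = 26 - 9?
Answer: 28561/25 ≈ 1142.4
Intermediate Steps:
K = -34 (K = -2*(26 - 9) = -2*17 = -34)
D(G) = ⅕
(D(-4) + K)² = (⅕ - 34)² = (-169/5)² = 28561/25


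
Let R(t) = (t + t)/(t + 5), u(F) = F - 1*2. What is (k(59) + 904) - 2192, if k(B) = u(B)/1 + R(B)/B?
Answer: -39391/32 ≈ -1231.0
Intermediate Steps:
u(F) = -2 + F (u(F) = F - 2 = -2 + F)
R(t) = 2*t/(5 + t) (R(t) = (2*t)/(5 + t) = 2*t/(5 + t))
k(B) = -2 + B + 2/(5 + B) (k(B) = (-2 + B)/1 + (2*B/(5 + B))/B = (-2 + B)*1 + 2/(5 + B) = (-2 + B) + 2/(5 + B) = -2 + B + 2/(5 + B))
(k(59) + 904) - 2192 = ((2 + (-2 + 59)*(5 + 59))/(5 + 59) + 904) - 2192 = ((2 + 57*64)/64 + 904) - 2192 = ((2 + 3648)/64 + 904) - 2192 = ((1/64)*3650 + 904) - 2192 = (1825/32 + 904) - 2192 = 30753/32 - 2192 = -39391/32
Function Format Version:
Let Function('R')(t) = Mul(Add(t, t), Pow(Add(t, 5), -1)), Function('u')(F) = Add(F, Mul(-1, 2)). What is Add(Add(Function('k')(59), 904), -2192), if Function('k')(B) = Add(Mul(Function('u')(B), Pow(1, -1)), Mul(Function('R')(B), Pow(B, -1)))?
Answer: Rational(-39391, 32) ≈ -1231.0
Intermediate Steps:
Function('u')(F) = Add(-2, F) (Function('u')(F) = Add(F, -2) = Add(-2, F))
Function('R')(t) = Mul(2, t, Pow(Add(5, t), -1)) (Function('R')(t) = Mul(Mul(2, t), Pow(Add(5, t), -1)) = Mul(2, t, Pow(Add(5, t), -1)))
Function('k')(B) = Add(-2, B, Mul(2, Pow(Add(5, B), -1))) (Function('k')(B) = Add(Mul(Add(-2, B), Pow(1, -1)), Mul(Mul(2, B, Pow(Add(5, B), -1)), Pow(B, -1))) = Add(Mul(Add(-2, B), 1), Mul(2, Pow(Add(5, B), -1))) = Add(Add(-2, B), Mul(2, Pow(Add(5, B), -1))) = Add(-2, B, Mul(2, Pow(Add(5, B), -1))))
Add(Add(Function('k')(59), 904), -2192) = Add(Add(Mul(Pow(Add(5, 59), -1), Add(2, Mul(Add(-2, 59), Add(5, 59)))), 904), -2192) = Add(Add(Mul(Pow(64, -1), Add(2, Mul(57, 64))), 904), -2192) = Add(Add(Mul(Rational(1, 64), Add(2, 3648)), 904), -2192) = Add(Add(Mul(Rational(1, 64), 3650), 904), -2192) = Add(Add(Rational(1825, 32), 904), -2192) = Add(Rational(30753, 32), -2192) = Rational(-39391, 32)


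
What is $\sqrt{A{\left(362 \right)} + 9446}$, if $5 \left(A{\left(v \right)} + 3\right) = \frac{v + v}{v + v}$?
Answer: $\frac{4 \sqrt{14755}}{5} \approx 97.176$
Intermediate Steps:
$A{\left(v \right)} = - \frac{14}{5}$ ($A{\left(v \right)} = -3 + \frac{\left(v + v\right) \frac{1}{v + v}}{5} = -3 + \frac{2 v \frac{1}{2 v}}{5} = -3 + \frac{1}{5} \cdot 1 = -3 + \frac{1}{5} = - \frac{14}{5}$)
$\sqrt{A{\left(362 \right)} + 9446} = \sqrt{- \frac{14}{5} + 9446} = \sqrt{\frac{47216}{5}} = \frac{4 \sqrt{14755}}{5}$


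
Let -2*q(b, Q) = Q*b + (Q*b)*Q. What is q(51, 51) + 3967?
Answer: -63659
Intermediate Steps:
q(b, Q) = -Q*b/2 - b*Q²/2 (q(b, Q) = -(Q*b + (Q*b)*Q)/2 = -(Q*b + b*Q²)/2 = -Q*b/2 - b*Q²/2)
q(51, 51) + 3967 = -½*51*51*(1 + 51) + 3967 = -½*51*51*52 + 3967 = -67626 + 3967 = -63659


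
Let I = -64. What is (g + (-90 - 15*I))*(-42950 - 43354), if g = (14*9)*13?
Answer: -216450432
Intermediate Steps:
g = 1638 (g = 126*13 = 1638)
(g + (-90 - 15*I))*(-42950 - 43354) = (1638 + (-90 - 15*(-64)))*(-42950 - 43354) = (1638 + (-90 + 960))*(-86304) = (1638 + 870)*(-86304) = 2508*(-86304) = -216450432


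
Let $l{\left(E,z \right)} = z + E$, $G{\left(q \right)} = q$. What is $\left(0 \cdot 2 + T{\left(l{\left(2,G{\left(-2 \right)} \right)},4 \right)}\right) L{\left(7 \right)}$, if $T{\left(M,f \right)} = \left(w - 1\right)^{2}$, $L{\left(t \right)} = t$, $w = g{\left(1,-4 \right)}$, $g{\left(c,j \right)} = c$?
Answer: $0$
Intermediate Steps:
$w = 1$
$l{\left(E,z \right)} = E + z$
$T{\left(M,f \right)} = 0$ ($T{\left(M,f \right)} = \left(1 - 1\right)^{2} = 0^{2} = 0$)
$\left(0 \cdot 2 + T{\left(l{\left(2,G{\left(-2 \right)} \right)},4 \right)}\right) L{\left(7 \right)} = \left(0 \cdot 2 + 0\right) 7 = \left(0 + 0\right) 7 = 0 \cdot 7 = 0$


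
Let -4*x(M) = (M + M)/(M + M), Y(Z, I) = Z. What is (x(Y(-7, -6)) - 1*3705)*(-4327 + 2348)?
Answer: 29330759/4 ≈ 7.3327e+6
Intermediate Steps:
x(M) = -¼ (x(M) = -(M + M)/(4*(M + M)) = -2*M/(4*(2*M)) = -2*M*1/(2*M)/4 = -¼*1 = -¼)
(x(Y(-7, -6)) - 1*3705)*(-4327 + 2348) = (-¼ - 1*3705)*(-4327 + 2348) = (-¼ - 3705)*(-1979) = -14821/4*(-1979) = 29330759/4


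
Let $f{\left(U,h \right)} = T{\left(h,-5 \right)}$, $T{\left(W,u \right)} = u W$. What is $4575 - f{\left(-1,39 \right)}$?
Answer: $4770$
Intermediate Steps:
$T{\left(W,u \right)} = W u$
$f{\left(U,h \right)} = - 5 h$ ($f{\left(U,h \right)} = h \left(-5\right) = - 5 h$)
$4575 - f{\left(-1,39 \right)} = 4575 - \left(-5\right) 39 = 4575 - -195 = 4575 + 195 = 4770$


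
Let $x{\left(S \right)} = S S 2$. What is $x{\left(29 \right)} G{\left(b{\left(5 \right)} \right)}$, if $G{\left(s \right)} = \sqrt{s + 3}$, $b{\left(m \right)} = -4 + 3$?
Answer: $1682 \sqrt{2} \approx 2378.7$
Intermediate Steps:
$x{\left(S \right)} = 2 S^{2}$ ($x{\left(S \right)} = S^{2} \cdot 2 = 2 S^{2}$)
$b{\left(m \right)} = -1$
$G{\left(s \right)} = \sqrt{3 + s}$
$x{\left(29 \right)} G{\left(b{\left(5 \right)} \right)} = 2 \cdot 29^{2} \sqrt{3 - 1} = 2 \cdot 841 \sqrt{2} = 1682 \sqrt{2}$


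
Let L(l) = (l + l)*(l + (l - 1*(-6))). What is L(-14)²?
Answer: 379456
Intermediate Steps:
L(l) = 2*l*(6 + 2*l) (L(l) = (2*l)*(l + (l + 6)) = (2*l)*(l + (6 + l)) = (2*l)*(6 + 2*l) = 2*l*(6 + 2*l))
L(-14)² = (4*(-14)*(3 - 14))² = (4*(-14)*(-11))² = 616² = 379456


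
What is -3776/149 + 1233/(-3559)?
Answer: -13622501/530291 ≈ -25.689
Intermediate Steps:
-3776/149 + 1233/(-3559) = -3776*1/149 + 1233*(-1/3559) = -3776/149 - 1233/3559 = -13622501/530291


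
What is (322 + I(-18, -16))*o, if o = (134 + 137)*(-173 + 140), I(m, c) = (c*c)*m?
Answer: 38329698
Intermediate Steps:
I(m, c) = m*c² (I(m, c) = c²*m = m*c²)
o = -8943 (o = 271*(-33) = -8943)
(322 + I(-18, -16))*o = (322 - 18*(-16)²)*(-8943) = (322 - 18*256)*(-8943) = (322 - 4608)*(-8943) = -4286*(-8943) = 38329698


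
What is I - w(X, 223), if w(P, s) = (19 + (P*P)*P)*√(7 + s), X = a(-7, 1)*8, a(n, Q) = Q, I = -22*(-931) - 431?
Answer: 20051 - 531*√230 ≈ 11998.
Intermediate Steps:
I = 20051 (I = 20482 - 431 = 20051)
X = 8 (X = 1*8 = 8)
w(P, s) = √(7 + s)*(19 + P³) (w(P, s) = (19 + P²*P)*√(7 + s) = (19 + P³)*√(7 + s) = √(7 + s)*(19 + P³))
I - w(X, 223) = 20051 - √(7 + 223)*(19 + 8³) = 20051 - √230*(19 + 512) = 20051 - √230*531 = 20051 - 531*√230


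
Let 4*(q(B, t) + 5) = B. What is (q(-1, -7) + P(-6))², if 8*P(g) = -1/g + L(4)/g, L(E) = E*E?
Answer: 7921/256 ≈ 30.941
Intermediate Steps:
L(E) = E²
q(B, t) = -5 + B/4
P(g) = 15/(8*g) (P(g) = (-1/g + 4²/g)/8 = (-1/g + 16/g)/8 = (15/g)/8 = 15/(8*g))
(q(-1, -7) + P(-6))² = ((-5 + (¼)*(-1)) + (15/8)/(-6))² = ((-5 - ¼) + (15/8)*(-⅙))² = (-21/4 - 5/16)² = (-89/16)² = 7921/256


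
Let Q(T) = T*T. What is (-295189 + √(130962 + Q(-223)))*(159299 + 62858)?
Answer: -65578302673 + 222157*√180691 ≈ -6.5484e+10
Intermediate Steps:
Q(T) = T²
(-295189 + √(130962 + Q(-223)))*(159299 + 62858) = (-295189 + √(130962 + (-223)²))*(159299 + 62858) = (-295189 + √(130962 + 49729))*222157 = (-295189 + √180691)*222157 = -65578302673 + 222157*√180691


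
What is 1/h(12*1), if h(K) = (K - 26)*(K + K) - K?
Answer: -1/348 ≈ -0.0028736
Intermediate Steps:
h(K) = -K + 2*K*(-26 + K) (h(K) = (-26 + K)*(2*K) - K = 2*K*(-26 + K) - K = -K + 2*K*(-26 + K))
1/h(12*1) = 1/((12*1)*(-53 + 2*(12*1))) = 1/(12*(-53 + 2*12)) = 1/(12*(-53 + 24)) = 1/(12*(-29)) = 1/(-348) = -1/348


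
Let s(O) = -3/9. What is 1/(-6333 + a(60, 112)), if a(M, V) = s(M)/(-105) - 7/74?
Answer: -23310/147624361 ≈ -0.00015790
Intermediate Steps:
s(O) = -⅓ (s(O) = -3*⅑ = -⅓)
a(M, V) = -2131/23310 (a(M, V) = -⅓/(-105) - 7/74 = -⅓*(-1/105) - 7*1/74 = 1/315 - 7/74 = -2131/23310)
1/(-6333 + a(60, 112)) = 1/(-6333 - 2131/23310) = 1/(-147624361/23310) = -23310/147624361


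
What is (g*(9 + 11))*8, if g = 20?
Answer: 3200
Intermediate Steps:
(g*(9 + 11))*8 = (20*(9 + 11))*8 = (20*20)*8 = 400*8 = 3200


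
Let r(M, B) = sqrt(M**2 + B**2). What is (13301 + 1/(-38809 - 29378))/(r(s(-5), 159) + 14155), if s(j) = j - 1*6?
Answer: 12837952073330/13660489686501 - 906955286*sqrt(25402)/13660489686501 ≈ 0.92921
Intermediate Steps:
s(j) = -6 + j (s(j) = j - 6 = -6 + j)
r(M, B) = sqrt(B**2 + M**2)
(13301 + 1/(-38809 - 29378))/(r(s(-5), 159) + 14155) = (13301 + 1/(-38809 - 29378))/(sqrt(159**2 + (-6 - 5)**2) + 14155) = (13301 + 1/(-68187))/(sqrt(25281 + (-11)**2) + 14155) = (13301 - 1/68187)/(sqrt(25281 + 121) + 14155) = 906955286/(68187*(sqrt(25402) + 14155)) = 906955286/(68187*(14155 + sqrt(25402)))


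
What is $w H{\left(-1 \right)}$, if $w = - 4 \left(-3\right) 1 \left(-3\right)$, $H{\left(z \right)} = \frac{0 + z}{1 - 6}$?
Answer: $- \frac{36}{5} \approx -7.2$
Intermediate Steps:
$H{\left(z \right)} = - \frac{z}{5}$ ($H{\left(z \right)} = \frac{z}{-5} = z \left(- \frac{1}{5}\right) = - \frac{z}{5}$)
$w = -36$ ($w = - 4 \left(\left(-3\right) \left(-3\right)\right) = \left(-4\right) 9 = -36$)
$w H{\left(-1 \right)} = - 36 \left(\left(- \frac{1}{5}\right) \left(-1\right)\right) = \left(-36\right) \frac{1}{5} = - \frac{36}{5}$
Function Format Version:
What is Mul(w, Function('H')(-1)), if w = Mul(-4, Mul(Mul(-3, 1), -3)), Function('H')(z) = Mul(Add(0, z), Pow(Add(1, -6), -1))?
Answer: Rational(-36, 5) ≈ -7.2000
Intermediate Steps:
Function('H')(z) = Mul(Rational(-1, 5), z) (Function('H')(z) = Mul(z, Pow(-5, -1)) = Mul(z, Rational(-1, 5)) = Mul(Rational(-1, 5), z))
w = -36 (w = Mul(-4, Mul(-3, -3)) = Mul(-4, 9) = -36)
Mul(w, Function('H')(-1)) = Mul(-36, Mul(Rational(-1, 5), -1)) = Mul(-36, Rational(1, 5)) = Rational(-36, 5)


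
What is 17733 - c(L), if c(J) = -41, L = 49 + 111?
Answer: 17774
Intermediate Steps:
L = 160
17733 - c(L) = 17733 - 1*(-41) = 17733 + 41 = 17774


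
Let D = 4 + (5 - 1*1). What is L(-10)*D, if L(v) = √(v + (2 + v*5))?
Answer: 8*I*√58 ≈ 60.926*I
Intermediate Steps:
D = 8 (D = 4 + (5 - 1) = 4 + 4 = 8)
L(v) = √(2 + 6*v) (L(v) = √(v + (2 + 5*v)) = √(2 + 6*v))
L(-10)*D = √(2 + 6*(-10))*8 = √(2 - 60)*8 = √(-58)*8 = (I*√58)*8 = 8*I*√58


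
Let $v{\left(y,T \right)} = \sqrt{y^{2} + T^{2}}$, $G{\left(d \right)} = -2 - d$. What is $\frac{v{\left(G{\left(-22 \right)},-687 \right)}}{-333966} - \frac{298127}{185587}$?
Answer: $- \frac{298127}{185587} - \frac{\sqrt{472369}}{333966} \approx -1.6085$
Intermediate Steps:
$v{\left(y,T \right)} = \sqrt{T^{2} + y^{2}}$
$\frac{v{\left(G{\left(-22 \right)},-687 \right)}}{-333966} - \frac{298127}{185587} = \frac{\sqrt{\left(-687\right)^{2} + \left(-2 - -22\right)^{2}}}{-333966} - \frac{298127}{185587} = \sqrt{471969 + \left(-2 + 22\right)^{2}} \left(- \frac{1}{333966}\right) - \frac{298127}{185587} = \sqrt{471969 + 20^{2}} \left(- \frac{1}{333966}\right) - \frac{298127}{185587} = \sqrt{471969 + 400} \left(- \frac{1}{333966}\right) - \frac{298127}{185587} = \sqrt{472369} \left(- \frac{1}{333966}\right) - \frac{298127}{185587} = - \frac{\sqrt{472369}}{333966} - \frac{298127}{185587} = - \frac{298127}{185587} - \frac{\sqrt{472369}}{333966}$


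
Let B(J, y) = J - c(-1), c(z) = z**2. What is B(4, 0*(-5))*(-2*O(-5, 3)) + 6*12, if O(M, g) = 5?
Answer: 42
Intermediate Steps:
B(J, y) = -1 + J (B(J, y) = J - 1*(-1)**2 = J - 1*1 = J - 1 = -1 + J)
B(4, 0*(-5))*(-2*O(-5, 3)) + 6*12 = (-1 + 4)*(-2*5) + 6*12 = 3*(-10) + 72 = -30 + 72 = 42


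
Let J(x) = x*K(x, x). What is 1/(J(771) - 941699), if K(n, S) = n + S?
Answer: 1/247183 ≈ 4.0456e-6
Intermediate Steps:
K(n, S) = S + n
J(x) = 2*x² (J(x) = x*(x + x) = x*(2*x) = 2*x²)
1/(J(771) - 941699) = 1/(2*771² - 941699) = 1/(2*594441 - 941699) = 1/(1188882 - 941699) = 1/247183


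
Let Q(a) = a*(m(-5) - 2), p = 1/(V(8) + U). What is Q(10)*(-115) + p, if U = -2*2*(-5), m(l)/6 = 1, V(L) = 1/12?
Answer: -1108588/241 ≈ -4600.0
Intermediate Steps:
V(L) = 1/12
m(l) = 6 (m(l) = 6*1 = 6)
U = 20 (U = -4*(-5) = 20)
p = 12/241 (p = 1/(1/12 + 20) = 1/(241/12) = 12/241 ≈ 0.049793)
Q(a) = 4*a (Q(a) = a*(6 - 2) = a*4 = 4*a)
Q(10)*(-115) + p = (4*10)*(-115) + 12/241 = 40*(-115) + 12/241 = -4600 + 12/241 = -1108588/241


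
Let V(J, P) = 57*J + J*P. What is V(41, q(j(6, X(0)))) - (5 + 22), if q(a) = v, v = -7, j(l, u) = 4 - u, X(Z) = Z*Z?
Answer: 2023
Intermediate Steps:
X(Z) = Z²
q(a) = -7
V(41, q(j(6, X(0)))) - (5 + 22) = 41*(57 - 7) - (5 + 22) = 41*50 - 27 = 2050 - 1*27 = 2050 - 27 = 2023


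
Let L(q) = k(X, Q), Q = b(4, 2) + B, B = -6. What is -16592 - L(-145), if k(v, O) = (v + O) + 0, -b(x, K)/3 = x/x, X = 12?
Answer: -16595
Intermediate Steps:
b(x, K) = -3 (b(x, K) = -3*x/x = -3*1 = -3)
Q = -9 (Q = -3 - 6 = -9)
k(v, O) = O + v (k(v, O) = (O + v) + 0 = O + v)
L(q) = 3 (L(q) = -9 + 12 = 3)
-16592 - L(-145) = -16592 - 1*3 = -16592 - 3 = -16595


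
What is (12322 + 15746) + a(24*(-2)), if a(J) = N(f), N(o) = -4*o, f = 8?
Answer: 28036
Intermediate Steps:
a(J) = -32 (a(J) = -4*8 = -32)
(12322 + 15746) + a(24*(-2)) = (12322 + 15746) - 32 = 28068 - 32 = 28036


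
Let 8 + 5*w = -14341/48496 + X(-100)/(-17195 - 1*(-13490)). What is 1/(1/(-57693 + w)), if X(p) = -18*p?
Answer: -3455486653923/59892560 ≈ -57695.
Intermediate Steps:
w = -105189843/59892560 (w = -8/5 + (-14341/48496 + (-18*(-100))/(-17195 - 1*(-13490)))/5 = -8/5 + (-14341*1/48496 + 1800/(-17195 + 13490))/5 = -8/5 + (-14341/48496 + 1800/(-3705))/5 = -8/5 + (-14341/48496 + 1800*(-1/3705))/5 = -8/5 + (-14341/48496 - 120/247)/5 = -8/5 + (⅕)*(-9361747/11978512) = -8/5 - 9361747/59892560 = -105189843/59892560 ≈ -1.7563)
1/(1/(-57693 + w)) = 1/(1/(-57693 - 105189843/59892560)) = 1/(1/(-3455486653923/59892560)) = 1/(-59892560/3455486653923) = -3455486653923/59892560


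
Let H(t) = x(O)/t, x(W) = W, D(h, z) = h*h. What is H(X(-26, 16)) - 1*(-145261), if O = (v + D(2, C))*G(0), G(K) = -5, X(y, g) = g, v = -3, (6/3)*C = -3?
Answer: 2324171/16 ≈ 1.4526e+5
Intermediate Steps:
C = -3/2 (C = (½)*(-3) = -3/2 ≈ -1.5000)
D(h, z) = h²
O = -5 (O = (-3 + 2²)*(-5) = (-3 + 4)*(-5) = 1*(-5) = -5)
H(t) = -5/t
H(X(-26, 16)) - 1*(-145261) = -5/16 - 1*(-145261) = -5*1/16 + 145261 = -5/16 + 145261 = 2324171/16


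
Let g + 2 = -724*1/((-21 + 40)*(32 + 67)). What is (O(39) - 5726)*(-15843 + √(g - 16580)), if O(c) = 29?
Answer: 90257571 - 1899*I*√6519016394/209 ≈ 9.0258e+7 - 7.3362e+5*I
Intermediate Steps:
g = -4486/1881 (g = -2 - 724*1/((-21 + 40)*(32 + 67)) = -2 - 724/(19*99) = -2 - 724/1881 = -4486/1881 ≈ -2.3849)
(O(39) - 5726)*(-15843 + √(g - 16580)) = (29 - 5726)*(-15843 + √(-4486/1881 - 16580)) = -5697*(-15843 + √(-31191466/1881)) = -5697*(-15843 + I*√6519016394/627) = 90257571 - 1899*I*√6519016394/209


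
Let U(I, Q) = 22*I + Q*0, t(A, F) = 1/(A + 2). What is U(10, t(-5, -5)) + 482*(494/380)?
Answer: 4233/5 ≈ 846.60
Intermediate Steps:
t(A, F) = 1/(2 + A)
U(I, Q) = 22*I (U(I, Q) = 22*I + 0 = 22*I)
U(10, t(-5, -5)) + 482*(494/380) = 22*10 + 482*(494/380) = 220 + 482*(494*(1/380)) = 220 + 482*(13/10) = 220 + 3133/5 = 4233/5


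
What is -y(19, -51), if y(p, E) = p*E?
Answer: 969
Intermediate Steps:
y(p, E) = E*p
-y(19, -51) = -(-51)*19 = -1*(-969) = 969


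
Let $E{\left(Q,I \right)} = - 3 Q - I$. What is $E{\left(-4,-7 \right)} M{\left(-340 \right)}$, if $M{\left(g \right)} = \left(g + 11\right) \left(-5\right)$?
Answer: $31255$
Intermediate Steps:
$E{\left(Q,I \right)} = - I - 3 Q$
$M{\left(g \right)} = -55 - 5 g$ ($M{\left(g \right)} = \left(11 + g\right) \left(-5\right) = -55 - 5 g$)
$E{\left(-4,-7 \right)} M{\left(-340 \right)} = \left(\left(-1\right) \left(-7\right) - -12\right) \left(-55 - -1700\right) = \left(7 + 12\right) \left(-55 + 1700\right) = 19 \cdot 1645 = 31255$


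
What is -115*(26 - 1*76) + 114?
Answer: 5864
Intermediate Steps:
-115*(26 - 1*76) + 114 = -115*(26 - 76) + 114 = -115*(-50) + 114 = 5750 + 114 = 5864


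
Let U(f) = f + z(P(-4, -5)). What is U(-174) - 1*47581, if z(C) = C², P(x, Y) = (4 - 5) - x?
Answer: -47746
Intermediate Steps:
P(x, Y) = -1 - x
U(f) = 9 + f (U(f) = f + (-1 - 1*(-4))² = f + (-1 + 4)² = f + 3² = f + 9 = 9 + f)
U(-174) - 1*47581 = (9 - 174) - 1*47581 = -165 - 47581 = -47746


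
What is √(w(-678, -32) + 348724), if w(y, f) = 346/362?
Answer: √11424578277/181 ≈ 590.53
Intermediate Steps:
w(y, f) = 173/181 (w(y, f) = 346*(1/362) = 173/181)
√(w(-678, -32) + 348724) = √(173/181 + 348724) = √(63119217/181) = √11424578277/181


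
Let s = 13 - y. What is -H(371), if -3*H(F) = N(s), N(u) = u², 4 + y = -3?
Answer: 400/3 ≈ 133.33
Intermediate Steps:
y = -7 (y = -4 - 3 = -7)
s = 20 (s = 13 - 1*(-7) = 13 + 7 = 20)
H(F) = -400/3 (H(F) = -⅓*20² = -⅓*400 = -400/3)
-H(371) = -1*(-400/3) = 400/3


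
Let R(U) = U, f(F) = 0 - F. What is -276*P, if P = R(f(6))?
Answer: 1656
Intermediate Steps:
f(F) = -F
P = -6 (P = -1*6 = -6)
-276*P = -276*(-6) = 1656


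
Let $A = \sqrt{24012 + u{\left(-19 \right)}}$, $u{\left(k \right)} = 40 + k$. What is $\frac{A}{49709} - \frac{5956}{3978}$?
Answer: $- \frac{2978}{1989} + \frac{\sqrt{24033}}{49709} \approx -1.4941$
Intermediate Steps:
$A = \sqrt{24033}$ ($A = \sqrt{24012 + \left(40 - 19\right)} = \sqrt{24012 + 21} = \sqrt{24033} \approx 155.03$)
$\frac{A}{49709} - \frac{5956}{3978} = \frac{\sqrt{24033}}{49709} - \frac{5956}{3978} = \sqrt{24033} \cdot \frac{1}{49709} - \frac{2978}{1989} = \frac{\sqrt{24033}}{49709} - \frac{2978}{1989} = - \frac{2978}{1989} + \frac{\sqrt{24033}}{49709}$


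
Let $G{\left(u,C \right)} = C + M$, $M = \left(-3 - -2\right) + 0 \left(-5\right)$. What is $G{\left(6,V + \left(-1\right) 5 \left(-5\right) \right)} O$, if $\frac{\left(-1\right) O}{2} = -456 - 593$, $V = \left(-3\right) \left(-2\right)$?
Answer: $62940$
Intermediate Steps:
$V = 6$
$M = -1$ ($M = \left(-3 + 2\right) + 0 = -1 + 0 = -1$)
$G{\left(u,C \right)} = -1 + C$ ($G{\left(u,C \right)} = C - 1 = -1 + C$)
$O = 2098$ ($O = - 2 \left(-456 - 593\right) = \left(-2\right) \left(-1049\right) = 2098$)
$G{\left(6,V + \left(-1\right) 5 \left(-5\right) \right)} O = \left(-1 + \left(6 + \left(-1\right) 5 \left(-5\right)\right)\right) 2098 = \left(-1 + \left(6 - -25\right)\right) 2098 = \left(-1 + \left(6 + 25\right)\right) 2098 = \left(-1 + 31\right) 2098 = 30 \cdot 2098 = 62940$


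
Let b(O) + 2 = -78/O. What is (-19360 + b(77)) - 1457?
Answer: -1603141/77 ≈ -20820.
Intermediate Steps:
b(O) = -2 - 78/O
(-19360 + b(77)) - 1457 = (-19360 + (-2 - 78/77)) - 1457 = (-19360 - 232/77) - 1457 = -1490952/77 - 1457 = -1603141/77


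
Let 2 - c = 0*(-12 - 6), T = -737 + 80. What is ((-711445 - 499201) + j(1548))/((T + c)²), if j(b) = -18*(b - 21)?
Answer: -1238132/429025 ≈ -2.8859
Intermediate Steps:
j(b) = 378 - 18*b (j(b) = -18*(-21 + b) = 378 - 18*b)
T = -657
c = 2 (c = 2 - 0*(-12 - 6) = 2 - 0*(-18) = 2 - 1*0 = 2 + 0 = 2)
((-711445 - 499201) + j(1548))/((T + c)²) = ((-711445 - 499201) + (378 - 18*1548))/((-657 + 2)²) = (-1210646 + (378 - 27864))/((-655)²) = (-1210646 - 27486)/429025 = -1238132*1/429025 = -1238132/429025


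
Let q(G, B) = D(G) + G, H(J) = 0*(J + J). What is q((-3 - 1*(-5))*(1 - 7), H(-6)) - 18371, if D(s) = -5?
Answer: -18388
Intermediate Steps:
H(J) = 0 (H(J) = 0*(2*J) = 0)
q(G, B) = -5 + G
q((-3 - 1*(-5))*(1 - 7), H(-6)) - 18371 = (-5 + (-3 - 1*(-5))*(1 - 7)) - 18371 = (-5 + (-3 + 5)*(-6)) - 18371 = (-5 + 2*(-6)) - 18371 = (-5 - 12) - 18371 = -17 - 18371 = -18388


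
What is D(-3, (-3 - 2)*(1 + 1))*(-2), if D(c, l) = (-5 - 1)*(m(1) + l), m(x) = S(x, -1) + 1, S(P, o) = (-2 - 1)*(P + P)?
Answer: -180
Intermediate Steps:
S(P, o) = -6*P
m(x) = 1 - 6*x (m(x) = -6*x + 1 = 1 - 6*x)
D(c, l) = 30 - 6*l (D(c, l) = (-5 - 1)*((1 - 6*1) + l) = -6*((1 - 6) + l) = -6*(-5 + l) = 30 - 6*l)
D(-3, (-3 - 2)*(1 + 1))*(-2) = (30 - 6*(-3 - 2)*(1 + 1))*(-2) = (30 - (-30)*2)*(-2) = (30 - 6*(-10))*(-2) = (30 + 60)*(-2) = 90*(-2) = -180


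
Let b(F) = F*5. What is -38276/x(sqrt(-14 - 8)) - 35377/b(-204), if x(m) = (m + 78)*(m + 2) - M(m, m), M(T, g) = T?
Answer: 7676429/4657740 + 1511902*I*sqrt(22)/77629 ≈ 1.6481 + 91.35*I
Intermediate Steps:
b(F) = 5*F
x(m) = -m + (2 + m)*(78 + m) (x(m) = (m + 78)*(m + 2) - m = (78 + m)*(2 + m) - m = (2 + m)*(78 + m) - m = -m + (2 + m)*(78 + m))
-38276/x(sqrt(-14 - 8)) - 35377/b(-204) = -38276/(156 + (sqrt(-14 - 8))**2 + 79*sqrt(-14 - 8)) - 35377/(5*(-204)) = -38276/(156 + (sqrt(-22))**2 + 79*sqrt(-22)) - 35377/(-1020) = -38276/(156 + (I*sqrt(22))**2 + 79*(I*sqrt(22))) - 35377*(-1/1020) = -38276/(156 - 22 + 79*I*sqrt(22)) + 2081/60 = -38276/(134 + 79*I*sqrt(22)) + 2081/60 = 2081/60 - 38276/(134 + 79*I*sqrt(22))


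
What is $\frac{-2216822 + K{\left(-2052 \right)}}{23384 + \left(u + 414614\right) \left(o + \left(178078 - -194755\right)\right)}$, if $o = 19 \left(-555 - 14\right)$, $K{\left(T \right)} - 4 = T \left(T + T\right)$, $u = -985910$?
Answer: $- \frac{3102295}{103410848564} \approx -3.0 \cdot 10^{-5}$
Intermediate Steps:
$K{\left(T \right)} = 4 + 2 T^{2}$ ($K{\left(T \right)} = 4 + T \left(T + T\right) = 4 + T 2 T = 4 + 2 T^{2}$)
$o = -10811$ ($o = 19 \left(-569\right) = -10811$)
$\frac{-2216822 + K{\left(-2052 \right)}}{23384 + \left(u + 414614\right) \left(o + \left(178078 - -194755\right)\right)} = \frac{-2216822 + \left(4 + 2 \left(-2052\right)^{2}\right)}{23384 + \left(-985910 + 414614\right) \left(-10811 + \left(178078 - -194755\right)\right)} = \frac{-2216822 + \left(4 + 2 \cdot 4210704\right)}{23384 - 571296 \left(-10811 + \left(178078 + 194755\right)\right)} = \frac{-2216822 + \left(4 + 8421408\right)}{23384 - 571296 \left(-10811 + 372833\right)} = \frac{-2216822 + 8421412}{23384 - 206821720512} = \frac{6204590}{23384 - 206821720512} = \frac{6204590}{-206821697128} = 6204590 \left(- \frac{1}{206821697128}\right) = - \frac{3102295}{103410848564}$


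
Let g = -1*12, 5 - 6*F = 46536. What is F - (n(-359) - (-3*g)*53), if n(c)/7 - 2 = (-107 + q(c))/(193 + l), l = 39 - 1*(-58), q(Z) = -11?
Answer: -5096737/870 ≈ -5858.3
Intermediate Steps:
F = -46531/6 (F = 5/6 - 1/6*46536 = 5/6 - 7756 = -46531/6 ≈ -7755.2)
g = -12
l = 97 (l = 39 + 58 = 97)
n(c) = 1617/145 (n(c) = 14 + 7*((-107 - 11)/(193 + 97)) = 14 + 7*(-118/290) = 14 + 7*(-118*1/290) = 14 + 7*(-59/145) = 14 - 413/145 = 1617/145)
F - (n(-359) - (-3*g)*53) = -46531/6 - (1617/145 - (-3*(-12))*53) = -46531/6 - (1617/145 - 36*53) = -46531/6 - (1617/145 - 1*1908) = -46531/6 - (1617/145 - 1908) = -46531/6 - 1*(-275043/145) = -46531/6 + 275043/145 = -5096737/870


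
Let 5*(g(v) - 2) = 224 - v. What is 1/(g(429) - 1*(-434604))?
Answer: 1/434565 ≈ 2.3012e-6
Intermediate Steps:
g(v) = 234/5 - v/5 (g(v) = 2 + (224 - v)/5 = 2 + (224/5 - v/5) = 234/5 - v/5)
1/(g(429) - 1*(-434604)) = 1/((234/5 - ⅕*429) - 1*(-434604)) = 1/((234/5 - 429/5) + 434604) = 1/(-39 + 434604) = 1/434565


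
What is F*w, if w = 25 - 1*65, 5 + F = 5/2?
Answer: 100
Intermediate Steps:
F = -5/2 (F = -5 + 5/2 = -5/2 ≈ -2.5000)
w = -40 (w = 25 - 65 = -40)
F*w = -5/2*(-40) = 100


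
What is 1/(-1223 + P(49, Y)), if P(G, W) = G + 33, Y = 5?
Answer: -1/1141 ≈ -0.00087642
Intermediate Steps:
P(G, W) = 33 + G
1/(-1223 + P(49, Y)) = 1/(-1223 + (33 + 49)) = 1/(-1223 + 82) = 1/(-1141) = -1/1141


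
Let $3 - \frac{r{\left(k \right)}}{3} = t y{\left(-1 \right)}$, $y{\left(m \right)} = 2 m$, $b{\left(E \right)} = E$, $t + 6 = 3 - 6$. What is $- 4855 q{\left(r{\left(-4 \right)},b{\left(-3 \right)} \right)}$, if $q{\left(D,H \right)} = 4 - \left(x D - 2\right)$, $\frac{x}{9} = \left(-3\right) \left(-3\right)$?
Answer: $-17725605$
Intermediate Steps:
$x = 81$ ($x = 9 \left(\left(-3\right) \left(-3\right)\right) = 9 \cdot 9 = 81$)
$t = -9$ ($t = -6 + \left(3 - 6\right) = -6 - 3 = -9$)
$r{\left(k \right)} = -45$ ($r{\left(k \right)} = 9 - 3 \left(- 9 \cdot 2 \left(-1\right)\right) = 9 - 3 \left(\left(-9\right) \left(-2\right)\right) = 9 - 54 = -45$)
$q{\left(D,H \right)} = 6 - 81 D$ ($q{\left(D,H \right)} = 4 - \left(81 D - 2\right) = 4 - \left(-2 + 81 D\right) = 6 - 81 D$)
$- 4855 q{\left(r{\left(-4 \right)},b{\left(-3 \right)} \right)} = - 4855 \left(6 - -3645\right) = - 4855 \left(6 + 3645\right) = \left(-4855\right) 3651 = -17725605$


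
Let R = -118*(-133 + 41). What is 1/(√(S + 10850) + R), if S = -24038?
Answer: 2714/29466481 - I*√3297/58932962 ≈ 9.2105e-5 - 9.7432e-7*I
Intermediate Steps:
R = 10856 (R = -118*(-92) = 10856)
1/(√(S + 10850) + R) = 1/(√(-24038 + 10850) + 10856) = 1/(√(-13188) + 10856) = 1/(2*I*√3297 + 10856) = 1/(10856 + 2*I*√3297)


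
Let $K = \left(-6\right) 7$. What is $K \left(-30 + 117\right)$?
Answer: $-3654$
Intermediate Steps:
$K = -42$
$K \left(-30 + 117\right) = - 42 \left(-30 + 117\right) = \left(-42\right) 87 = -3654$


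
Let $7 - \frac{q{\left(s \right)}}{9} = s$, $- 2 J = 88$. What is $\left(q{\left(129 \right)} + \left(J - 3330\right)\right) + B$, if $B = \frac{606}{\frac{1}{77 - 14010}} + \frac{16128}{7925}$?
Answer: $- \frac{66949353622}{7925} \approx -8.4479 \cdot 10^{6}$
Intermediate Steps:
$J = -44$ ($J = \left(- \frac{1}{2}\right) 88 = -44$)
$q{\left(s \right)} = 63 - 9 s$
$B = - \frac{66913913022}{7925}$ ($B = \frac{606}{\frac{1}{-13933}} + 16128 \cdot \frac{1}{7925} = \frac{606}{- \frac{1}{13933}} + \frac{16128}{7925} = 606 \left(-13933\right) + \frac{16128}{7925} = -8443398 + \frac{16128}{7925} = - \frac{66913913022}{7925} \approx -8.4434 \cdot 10^{6}$)
$\left(q{\left(129 \right)} + \left(J - 3330\right)\right) + B = \left(\left(63 - 1161\right) - 3374\right) - \frac{66913913022}{7925} = \left(-1098 - 3374\right) - \frac{66913913022}{7925} = -4472 - \frac{66913913022}{7925} = - \frac{66949353622}{7925}$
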